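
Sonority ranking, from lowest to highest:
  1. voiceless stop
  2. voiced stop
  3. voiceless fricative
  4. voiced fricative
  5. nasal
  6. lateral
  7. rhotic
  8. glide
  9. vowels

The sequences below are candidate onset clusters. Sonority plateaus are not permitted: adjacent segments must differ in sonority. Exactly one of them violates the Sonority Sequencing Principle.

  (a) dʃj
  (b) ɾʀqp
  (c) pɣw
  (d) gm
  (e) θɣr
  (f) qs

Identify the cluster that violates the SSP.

(a) 2-3-8 → obeys
(b) 7-7-1-1 → violates
(c) 1-4-8 → obeys
(d) 2-5 → obeys
(e) 3-4-7 → obeys
(f) 1-3 → obeys

b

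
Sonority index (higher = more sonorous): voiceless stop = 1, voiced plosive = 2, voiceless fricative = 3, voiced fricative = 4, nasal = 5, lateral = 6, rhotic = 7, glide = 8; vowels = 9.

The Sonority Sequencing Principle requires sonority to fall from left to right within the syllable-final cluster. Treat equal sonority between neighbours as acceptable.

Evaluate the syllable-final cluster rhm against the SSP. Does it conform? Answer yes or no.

no

/r/: rhotic = 7.
/h/: voiceless fricative = 3.
/m/: nasal = 5.
The profile is 7-3-5. Between /h/ (3) and /m/ (5) sonority does not fall, so the cluster violates the SSP.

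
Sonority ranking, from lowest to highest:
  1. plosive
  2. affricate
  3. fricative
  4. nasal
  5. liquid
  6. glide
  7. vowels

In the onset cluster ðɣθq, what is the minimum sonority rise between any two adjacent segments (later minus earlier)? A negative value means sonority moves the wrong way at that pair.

/ð/ is a fricative (sonority 3).
/ɣ/ is a fricative (sonority 3).
/θ/ is a fricative (sonority 3).
/q/ is a plosive (sonority 1).
/ð/→/ɣ/: change +0.
/ɣ/→/θ/: change +0.
/θ/→/q/: change -2.
Minimum = -2.

-2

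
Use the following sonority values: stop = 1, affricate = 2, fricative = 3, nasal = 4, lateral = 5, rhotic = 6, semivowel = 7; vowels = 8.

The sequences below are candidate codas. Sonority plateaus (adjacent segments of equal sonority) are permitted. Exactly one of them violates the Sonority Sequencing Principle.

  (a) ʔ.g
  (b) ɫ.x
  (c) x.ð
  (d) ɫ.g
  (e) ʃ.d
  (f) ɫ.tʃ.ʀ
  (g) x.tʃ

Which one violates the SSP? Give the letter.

(a) ʔ.g: profile 1-1 — obeys.
(b) ɫ.x: profile 5-3 — obeys.
(c) x.ð: profile 3-3 — obeys.
(d) ɫ.g: profile 5-1 — obeys.
(e) ʃ.d: profile 3-1 — obeys.
(f) ɫ.tʃ.ʀ: profile 5-2-6 — violates.
(g) x.tʃ: profile 3-2 — obeys.

f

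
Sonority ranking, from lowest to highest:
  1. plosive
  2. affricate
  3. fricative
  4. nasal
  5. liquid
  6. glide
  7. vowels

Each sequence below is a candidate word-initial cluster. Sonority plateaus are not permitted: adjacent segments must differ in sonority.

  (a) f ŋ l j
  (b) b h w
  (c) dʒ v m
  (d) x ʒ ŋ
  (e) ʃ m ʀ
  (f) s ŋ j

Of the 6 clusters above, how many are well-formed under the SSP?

5

(a) sonority 3-4-5-6: well-formed.
(b) sonority 1-3-6: well-formed.
(c) sonority 2-3-4: well-formed.
(d) sonority 3-3-4: ill-formed.
(e) sonority 3-4-5: well-formed.
(f) sonority 3-4-6: well-formed.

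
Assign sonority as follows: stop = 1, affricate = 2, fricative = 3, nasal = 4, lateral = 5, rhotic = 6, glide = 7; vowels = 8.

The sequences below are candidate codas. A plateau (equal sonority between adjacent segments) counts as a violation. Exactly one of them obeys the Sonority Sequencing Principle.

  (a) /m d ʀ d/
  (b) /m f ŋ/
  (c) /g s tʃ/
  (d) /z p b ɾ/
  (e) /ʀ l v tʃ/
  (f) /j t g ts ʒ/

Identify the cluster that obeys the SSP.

e

(a) 4-1-6-1 → violates
(b) 4-3-4 → violates
(c) 1-3-2 → violates
(d) 3-1-1-6 → violates
(e) 6-5-3-2 → obeys
(f) 7-1-1-2-3 → violates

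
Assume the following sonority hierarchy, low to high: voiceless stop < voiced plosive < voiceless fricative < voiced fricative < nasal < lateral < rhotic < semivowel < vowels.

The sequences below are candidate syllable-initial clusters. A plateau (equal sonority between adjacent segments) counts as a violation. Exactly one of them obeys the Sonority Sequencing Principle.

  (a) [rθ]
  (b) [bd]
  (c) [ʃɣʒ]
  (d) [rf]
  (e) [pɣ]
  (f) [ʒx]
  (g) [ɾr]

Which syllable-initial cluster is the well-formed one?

e

(a) sonority 7-3: ill-formed.
(b) sonority 2-2: ill-formed.
(c) sonority 3-4-4: ill-formed.
(d) sonority 7-3: ill-formed.
(e) sonority 1-4: well-formed.
(f) sonority 4-3: ill-formed.
(g) sonority 7-7: ill-formed.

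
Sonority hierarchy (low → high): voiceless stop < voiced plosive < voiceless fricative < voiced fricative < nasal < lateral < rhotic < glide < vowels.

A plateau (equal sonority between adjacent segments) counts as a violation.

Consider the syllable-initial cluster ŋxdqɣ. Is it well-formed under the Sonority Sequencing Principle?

/ŋ/ — nasal, sonority 5.
/x/ — voiceless fricative, sonority 3.
/d/ — voiced plosive, sonority 2.
/q/ — voiceless stop, sonority 1.
/ɣ/ — voiced fricative, sonority 4.
The profile is 5-3-2-1-4. Between /ŋ/ (5) and /x/ (3) sonority does not rise, so the cluster violates the SSP.

no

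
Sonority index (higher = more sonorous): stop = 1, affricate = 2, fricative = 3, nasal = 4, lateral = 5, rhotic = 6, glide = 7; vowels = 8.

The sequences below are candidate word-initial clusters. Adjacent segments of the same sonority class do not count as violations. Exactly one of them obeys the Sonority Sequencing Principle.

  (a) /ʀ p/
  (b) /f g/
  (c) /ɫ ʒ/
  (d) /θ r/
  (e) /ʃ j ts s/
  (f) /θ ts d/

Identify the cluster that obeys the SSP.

d

(a) /ʀ p/: profile 6-1 — violates.
(b) /f g/: profile 3-1 — violates.
(c) /ɫ ʒ/: profile 5-3 — violates.
(d) /θ r/: profile 3-6 — obeys.
(e) /ʃ j ts s/: profile 3-7-2-3 — violates.
(f) /θ ts d/: profile 3-2-1 — violates.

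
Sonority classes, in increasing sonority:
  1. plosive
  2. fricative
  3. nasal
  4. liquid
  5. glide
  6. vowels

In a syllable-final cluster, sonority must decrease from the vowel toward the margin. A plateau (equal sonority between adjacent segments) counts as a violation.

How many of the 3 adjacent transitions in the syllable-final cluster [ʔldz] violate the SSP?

/ʔ/ is a plosive (sonority 1).
/l/ is a liquid (sonority 4).
/d/ is a plosive (sonority 1).
/z/ is a fricative (sonority 2).
/ʔ/→/l/: 1→4 (does not fall) — violation.
/l/→/d/: 4→1 (falls) — ok.
/d/→/z/: 1→2 (does not fall) — violation.

2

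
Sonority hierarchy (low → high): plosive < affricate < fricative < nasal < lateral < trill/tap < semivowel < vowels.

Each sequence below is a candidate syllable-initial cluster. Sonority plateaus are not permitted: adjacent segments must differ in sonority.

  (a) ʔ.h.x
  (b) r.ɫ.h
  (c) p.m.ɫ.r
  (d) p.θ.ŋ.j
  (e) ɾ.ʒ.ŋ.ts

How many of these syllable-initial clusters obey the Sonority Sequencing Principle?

(a) sonority 1-3-3: ill-formed.
(b) sonority 6-5-3: ill-formed.
(c) sonority 1-4-5-6: well-formed.
(d) sonority 1-3-4-7: well-formed.
(e) sonority 6-3-4-2: ill-formed.

2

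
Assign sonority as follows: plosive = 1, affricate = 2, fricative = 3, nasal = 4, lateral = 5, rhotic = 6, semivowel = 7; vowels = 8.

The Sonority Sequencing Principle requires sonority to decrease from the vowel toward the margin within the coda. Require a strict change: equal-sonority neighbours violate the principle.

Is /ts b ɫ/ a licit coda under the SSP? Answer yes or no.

/ts/ is an affricate (sonority 2).
/b/ is a plosive (sonority 1).
/ɫ/ is a lateral (sonority 5).
The profile is 2-1-5. Between /b/ (1) and /ɫ/ (5) sonority does not fall, so the cluster violates the SSP.

no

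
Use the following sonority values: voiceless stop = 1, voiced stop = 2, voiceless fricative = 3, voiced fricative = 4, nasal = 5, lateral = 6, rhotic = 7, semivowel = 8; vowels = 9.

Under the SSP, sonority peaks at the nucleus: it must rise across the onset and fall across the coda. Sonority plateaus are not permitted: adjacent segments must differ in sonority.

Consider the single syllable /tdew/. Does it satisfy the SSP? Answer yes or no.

Onset: /t/ is a voiceless stop (sonority 1), /d/ is a voiced stop (sonority 2); then the nucleus /e/ (sonority 9).
Onset profile 1-2-9 — rises to the nucleus.
Coda: /w/ is a semivowel (sonority 8).
Coda profile 9-8 — falls from the nucleus.

yes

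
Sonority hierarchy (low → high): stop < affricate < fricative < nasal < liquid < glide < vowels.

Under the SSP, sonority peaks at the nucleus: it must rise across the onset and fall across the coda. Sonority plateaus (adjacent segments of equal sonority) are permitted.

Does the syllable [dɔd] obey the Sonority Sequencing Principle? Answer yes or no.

Onset: /d/ is a stop (sonority 1); then the nucleus /ɔ/ (sonority 7).
Onset profile 1-7 — rises to the nucleus.
Coda: /d/ is a stop (sonority 1).
Coda profile 7-1 — falls from the nucleus.

yes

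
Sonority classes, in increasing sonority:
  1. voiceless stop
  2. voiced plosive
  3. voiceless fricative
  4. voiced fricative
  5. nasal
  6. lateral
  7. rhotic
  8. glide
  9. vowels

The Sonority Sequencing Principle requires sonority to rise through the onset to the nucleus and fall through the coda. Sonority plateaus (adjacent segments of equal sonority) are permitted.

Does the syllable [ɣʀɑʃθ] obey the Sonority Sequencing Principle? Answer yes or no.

yes

Onset: /ɣ/ is a voiced fricative (sonority 4), /ʀ/ is a rhotic (sonority 7); then the nucleus /ɑ/ (sonority 9).
Onset profile 4-7-9 — rises to the nucleus.
Coda: /ʃ/ is a voiceless fricative (sonority 3), /θ/ is a voiceless fricative (sonority 3).
Coda profile 9-3-3 — falls from the nucleus.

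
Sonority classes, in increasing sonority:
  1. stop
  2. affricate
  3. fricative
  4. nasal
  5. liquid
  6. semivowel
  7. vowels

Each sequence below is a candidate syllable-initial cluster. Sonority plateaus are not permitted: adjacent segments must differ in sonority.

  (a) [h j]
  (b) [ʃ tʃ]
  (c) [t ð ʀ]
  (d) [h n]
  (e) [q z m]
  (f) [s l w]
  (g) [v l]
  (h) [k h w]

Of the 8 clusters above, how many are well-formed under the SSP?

(a) 3-6 → obeys
(b) 3-2 → violates
(c) 1-3-5 → obeys
(d) 3-4 → obeys
(e) 1-3-4 → obeys
(f) 3-5-6 → obeys
(g) 3-5 → obeys
(h) 1-3-6 → obeys

7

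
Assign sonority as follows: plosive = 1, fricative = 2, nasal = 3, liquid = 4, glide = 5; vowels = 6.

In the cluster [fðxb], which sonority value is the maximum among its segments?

2

/f/ — fricative, sonority 2.
/ð/ — fricative, sonority 2.
/x/ — fricative, sonority 2.
/b/ — plosive, sonority 1.
The maximum is 2.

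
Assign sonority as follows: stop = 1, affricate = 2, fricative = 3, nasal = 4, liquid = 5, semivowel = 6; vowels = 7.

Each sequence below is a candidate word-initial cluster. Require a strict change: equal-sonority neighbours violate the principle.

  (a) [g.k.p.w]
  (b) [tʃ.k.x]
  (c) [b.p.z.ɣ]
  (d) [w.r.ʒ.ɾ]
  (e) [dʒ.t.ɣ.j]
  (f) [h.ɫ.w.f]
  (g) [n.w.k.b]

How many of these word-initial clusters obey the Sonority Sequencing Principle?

(a) [g.k.p.w]: profile 1-1-1-6 — violates.
(b) [tʃ.k.x]: profile 2-1-3 — violates.
(c) [b.p.z.ɣ]: profile 1-1-3-3 — violates.
(d) [w.r.ʒ.ɾ]: profile 6-5-3-5 — violates.
(e) [dʒ.t.ɣ.j]: profile 2-1-3-6 — violates.
(f) [h.ɫ.w.f]: profile 3-5-6-3 — violates.
(g) [n.w.k.b]: profile 4-6-1-1 — violates.

0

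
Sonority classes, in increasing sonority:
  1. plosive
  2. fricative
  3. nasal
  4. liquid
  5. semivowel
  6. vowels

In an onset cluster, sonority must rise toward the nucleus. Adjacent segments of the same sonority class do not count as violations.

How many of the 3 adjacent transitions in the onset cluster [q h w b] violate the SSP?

/q/ — plosive, sonority 1.
/h/ — fricative, sonority 2.
/w/ — semivowel, sonority 5.
/b/ — plosive, sonority 1.
/q/→/h/: 1→2 (rises) — ok.
/h/→/w/: 2→5 (rises) — ok.
/w/→/b/: 5→1 (does not rise) — violation.

1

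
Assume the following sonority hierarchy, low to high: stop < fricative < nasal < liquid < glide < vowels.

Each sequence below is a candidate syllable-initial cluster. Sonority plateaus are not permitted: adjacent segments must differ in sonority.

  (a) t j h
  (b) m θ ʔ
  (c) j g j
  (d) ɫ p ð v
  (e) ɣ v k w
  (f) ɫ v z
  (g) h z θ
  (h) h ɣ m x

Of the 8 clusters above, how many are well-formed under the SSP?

(a) t j h: profile 1-5-2 — violates.
(b) m θ ʔ: profile 3-2-1 — violates.
(c) j g j: profile 5-1-5 — violates.
(d) ɫ p ð v: profile 4-1-2-2 — violates.
(e) ɣ v k w: profile 2-2-1-5 — violates.
(f) ɫ v z: profile 4-2-2 — violates.
(g) h z θ: profile 2-2-2 — violates.
(h) h ɣ m x: profile 2-2-3-2 — violates.

0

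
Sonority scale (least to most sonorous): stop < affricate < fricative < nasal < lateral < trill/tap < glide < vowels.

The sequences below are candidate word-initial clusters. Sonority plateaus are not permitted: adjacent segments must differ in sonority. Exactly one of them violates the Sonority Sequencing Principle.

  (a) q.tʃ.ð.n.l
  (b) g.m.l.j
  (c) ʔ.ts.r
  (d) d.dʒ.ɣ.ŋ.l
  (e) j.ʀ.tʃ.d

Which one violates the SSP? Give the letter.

e

(a) q.tʃ.ð.n.l: profile 1-2-3-4-5 — obeys.
(b) g.m.l.j: profile 1-4-5-7 — obeys.
(c) ʔ.ts.r: profile 1-2-6 — obeys.
(d) d.dʒ.ɣ.ŋ.l: profile 1-2-3-4-5 — obeys.
(e) j.ʀ.tʃ.d: profile 7-6-2-1 — violates.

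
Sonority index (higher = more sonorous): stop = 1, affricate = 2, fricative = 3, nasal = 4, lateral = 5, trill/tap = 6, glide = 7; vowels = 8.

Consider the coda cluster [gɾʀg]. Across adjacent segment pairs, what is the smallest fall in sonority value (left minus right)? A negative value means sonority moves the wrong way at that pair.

/g/ — stop, sonority 1.
/ɾ/ — trill/tap, sonority 6.
/ʀ/ — trill/tap, sonority 6.
/g/ — stop, sonority 1.
/g/→/ɾ/: change -5.
/ɾ/→/ʀ/: change +0.
/ʀ/→/g/: change +5.
Minimum = -5.

-5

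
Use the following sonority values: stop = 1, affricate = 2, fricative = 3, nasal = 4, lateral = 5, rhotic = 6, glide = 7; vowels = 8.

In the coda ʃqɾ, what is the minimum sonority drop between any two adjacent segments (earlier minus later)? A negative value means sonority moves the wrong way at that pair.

-5

/ʃ/ is a fricative (sonority 3).
/q/ is a stop (sonority 1).
/ɾ/ is a rhotic (sonority 6).
/ʃ/→/q/: change +2.
/q/→/ɾ/: change -5.
Minimum = -5.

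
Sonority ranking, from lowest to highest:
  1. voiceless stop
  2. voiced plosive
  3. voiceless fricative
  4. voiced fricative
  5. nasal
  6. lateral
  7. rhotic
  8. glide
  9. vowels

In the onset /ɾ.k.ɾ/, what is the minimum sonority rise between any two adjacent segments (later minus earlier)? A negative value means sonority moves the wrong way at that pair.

/ɾ/ is a rhotic (sonority 7).
/k/ is a voiceless stop (sonority 1).
/ɾ/ is a rhotic (sonority 7).
/ɾ/→/k/: change -6.
/k/→/ɾ/: change +6.
Minimum = -6.

-6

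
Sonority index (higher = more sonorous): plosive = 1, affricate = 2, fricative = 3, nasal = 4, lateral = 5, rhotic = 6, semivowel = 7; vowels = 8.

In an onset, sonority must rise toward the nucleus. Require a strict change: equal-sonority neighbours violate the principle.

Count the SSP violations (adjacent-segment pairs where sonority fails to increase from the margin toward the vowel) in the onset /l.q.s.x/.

2

/l/ — lateral, sonority 5.
/q/ — plosive, sonority 1.
/s/ — fricative, sonority 3.
/x/ — fricative, sonority 3.
/l/→/q/: 5→1 (does not rise) — violation.
/q/→/s/: 1→3 (rises) — ok.
/s/→/x/: 3→3 (plateau) — violation.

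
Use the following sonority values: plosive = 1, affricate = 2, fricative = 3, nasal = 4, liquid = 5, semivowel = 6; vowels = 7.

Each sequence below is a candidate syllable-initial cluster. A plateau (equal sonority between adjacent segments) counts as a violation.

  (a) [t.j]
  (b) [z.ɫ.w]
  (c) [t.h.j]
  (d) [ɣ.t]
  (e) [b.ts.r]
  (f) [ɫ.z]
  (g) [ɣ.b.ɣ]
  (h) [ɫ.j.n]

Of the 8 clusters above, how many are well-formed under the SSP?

4

(a) 1-6 → obeys
(b) 3-5-6 → obeys
(c) 1-3-6 → obeys
(d) 3-1 → violates
(e) 1-2-5 → obeys
(f) 5-3 → violates
(g) 3-1-3 → violates
(h) 5-6-4 → violates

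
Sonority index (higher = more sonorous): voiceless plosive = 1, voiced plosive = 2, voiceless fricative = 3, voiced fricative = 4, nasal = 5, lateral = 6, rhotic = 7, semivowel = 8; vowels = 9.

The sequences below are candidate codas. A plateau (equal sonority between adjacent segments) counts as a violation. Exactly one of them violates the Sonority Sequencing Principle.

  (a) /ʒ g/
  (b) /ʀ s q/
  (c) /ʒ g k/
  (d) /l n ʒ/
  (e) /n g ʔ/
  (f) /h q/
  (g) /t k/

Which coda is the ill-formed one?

g

(a) sonority 4-2: well-formed.
(b) sonority 7-3-1: well-formed.
(c) sonority 4-2-1: well-formed.
(d) sonority 6-5-4: well-formed.
(e) sonority 5-2-1: well-formed.
(f) sonority 3-1: well-formed.
(g) sonority 1-1: ill-formed.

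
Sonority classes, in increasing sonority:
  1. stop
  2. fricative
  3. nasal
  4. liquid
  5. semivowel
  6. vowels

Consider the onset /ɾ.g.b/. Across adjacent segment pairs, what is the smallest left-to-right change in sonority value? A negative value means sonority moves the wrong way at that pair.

/ɾ/ is a liquid (sonority 4).
/g/ is a stop (sonority 1).
/b/ is a stop (sonority 1).
/ɾ/→/g/: change -3.
/g/→/b/: change +0.
Minimum = -3.

-3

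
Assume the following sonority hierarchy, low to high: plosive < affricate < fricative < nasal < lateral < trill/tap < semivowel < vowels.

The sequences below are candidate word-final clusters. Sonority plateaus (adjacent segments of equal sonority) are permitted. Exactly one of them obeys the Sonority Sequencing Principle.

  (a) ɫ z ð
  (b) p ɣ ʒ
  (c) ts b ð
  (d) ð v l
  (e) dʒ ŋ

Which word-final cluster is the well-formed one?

a

(a) 5-3-3 → obeys
(b) 1-3-3 → violates
(c) 2-1-3 → violates
(d) 3-3-5 → violates
(e) 2-4 → violates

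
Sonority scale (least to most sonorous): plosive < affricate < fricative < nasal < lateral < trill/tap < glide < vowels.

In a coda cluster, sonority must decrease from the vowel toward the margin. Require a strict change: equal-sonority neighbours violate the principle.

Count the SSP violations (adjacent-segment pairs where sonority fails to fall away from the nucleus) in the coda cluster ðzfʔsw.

4

/ð/: fricative = 3.
/z/: fricative = 3.
/f/: fricative = 3.
/ʔ/: plosive = 1.
/s/: fricative = 3.
/w/: glide = 7.
/ð/→/z/: 3→3 (plateau) — violation.
/z/→/f/: 3→3 (plateau) — violation.
/f/→/ʔ/: 3→1 (falls) — ok.
/ʔ/→/s/: 1→3 (does not fall) — violation.
/s/→/w/: 3→7 (does not fall) — violation.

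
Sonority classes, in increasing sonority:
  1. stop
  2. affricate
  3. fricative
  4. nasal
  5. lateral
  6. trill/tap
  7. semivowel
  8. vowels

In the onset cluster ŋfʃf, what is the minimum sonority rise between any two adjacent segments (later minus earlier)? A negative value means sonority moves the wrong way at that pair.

/ŋ/: nasal = 4.
/f/: fricative = 3.
/ʃ/: fricative = 3.
/f/: fricative = 3.
/ŋ/→/f/: change -1.
/f/→/ʃ/: change +0.
/ʃ/→/f/: change +0.
Minimum = -1.

-1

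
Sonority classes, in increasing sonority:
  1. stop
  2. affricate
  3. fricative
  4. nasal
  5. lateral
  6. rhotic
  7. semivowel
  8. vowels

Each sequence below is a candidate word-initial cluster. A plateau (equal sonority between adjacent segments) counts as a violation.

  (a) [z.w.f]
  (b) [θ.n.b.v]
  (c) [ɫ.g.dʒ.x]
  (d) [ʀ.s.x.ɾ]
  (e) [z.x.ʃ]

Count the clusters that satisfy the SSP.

0

(a) [z.w.f]: profile 3-7-3 — violates.
(b) [θ.n.b.v]: profile 3-4-1-3 — violates.
(c) [ɫ.g.dʒ.x]: profile 5-1-2-3 — violates.
(d) [ʀ.s.x.ɾ]: profile 6-3-3-6 — violates.
(e) [z.x.ʃ]: profile 3-3-3 — violates.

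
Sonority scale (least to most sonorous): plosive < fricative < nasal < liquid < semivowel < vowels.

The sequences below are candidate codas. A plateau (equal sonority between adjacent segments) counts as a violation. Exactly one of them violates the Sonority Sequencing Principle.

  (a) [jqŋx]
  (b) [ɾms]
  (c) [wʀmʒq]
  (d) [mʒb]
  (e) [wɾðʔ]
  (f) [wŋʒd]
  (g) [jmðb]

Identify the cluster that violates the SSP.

(a) sonority 5-1-3-2: ill-formed.
(b) sonority 4-3-2: well-formed.
(c) sonority 5-4-3-2-1: well-formed.
(d) sonority 3-2-1: well-formed.
(e) sonority 5-4-2-1: well-formed.
(f) sonority 5-3-2-1: well-formed.
(g) sonority 5-3-2-1: well-formed.

a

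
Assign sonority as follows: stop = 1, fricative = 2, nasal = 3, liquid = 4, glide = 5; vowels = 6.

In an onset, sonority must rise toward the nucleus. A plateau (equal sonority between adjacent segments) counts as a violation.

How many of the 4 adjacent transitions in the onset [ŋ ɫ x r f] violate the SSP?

2

/ŋ/: nasal = 3.
/ɫ/: liquid = 4.
/x/: fricative = 2.
/r/: liquid = 4.
/f/: fricative = 2.
/ŋ/→/ɫ/: 3→4 (rises) — ok.
/ɫ/→/x/: 4→2 (does not rise) — violation.
/x/→/r/: 2→4 (rises) — ok.
/r/→/f/: 4→2 (does not rise) — violation.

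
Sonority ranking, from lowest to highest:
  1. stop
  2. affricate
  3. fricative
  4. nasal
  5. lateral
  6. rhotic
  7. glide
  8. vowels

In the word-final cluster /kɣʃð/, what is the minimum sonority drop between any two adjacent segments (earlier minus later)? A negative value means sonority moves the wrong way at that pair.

-2

/k/: stop = 1.
/ɣ/: fricative = 3.
/ʃ/: fricative = 3.
/ð/: fricative = 3.
/k/→/ɣ/: change -2.
/ɣ/→/ʃ/: change +0.
/ʃ/→/ð/: change +0.
Minimum = -2.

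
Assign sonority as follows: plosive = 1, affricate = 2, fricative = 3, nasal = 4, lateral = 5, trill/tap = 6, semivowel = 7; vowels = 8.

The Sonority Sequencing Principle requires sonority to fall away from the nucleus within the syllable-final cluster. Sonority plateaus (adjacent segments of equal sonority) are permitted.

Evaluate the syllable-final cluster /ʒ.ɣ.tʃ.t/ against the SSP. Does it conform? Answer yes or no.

/ʒ/ — fricative, sonority 3.
/ɣ/ — fricative, sonority 3.
/tʃ/ — affricate, sonority 2.
/t/ — plosive, sonority 1.
The profile 3-3-2-1 is non-increasing (plateaus allowed), so the syllable-final cluster satisfies the SSP.

yes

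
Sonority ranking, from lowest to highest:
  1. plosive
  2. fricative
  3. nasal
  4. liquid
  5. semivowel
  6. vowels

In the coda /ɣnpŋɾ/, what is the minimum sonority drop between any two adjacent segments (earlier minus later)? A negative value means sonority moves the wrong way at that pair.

/ɣ/: fricative = 2.
/n/: nasal = 3.
/p/: plosive = 1.
/ŋ/: nasal = 3.
/ɾ/: liquid = 4.
/ɣ/→/n/: change -1.
/n/→/p/: change +2.
/p/→/ŋ/: change -2.
/ŋ/→/ɾ/: change -1.
Minimum = -2.

-2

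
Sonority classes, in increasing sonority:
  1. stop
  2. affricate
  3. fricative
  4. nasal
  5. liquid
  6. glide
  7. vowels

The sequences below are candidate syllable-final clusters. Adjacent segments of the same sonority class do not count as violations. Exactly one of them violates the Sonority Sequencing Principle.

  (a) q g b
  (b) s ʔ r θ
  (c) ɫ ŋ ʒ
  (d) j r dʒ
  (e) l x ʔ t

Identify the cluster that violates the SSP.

b

(a) q g b: profile 1-1-1 — obeys.
(b) s ʔ r θ: profile 3-1-5-3 — violates.
(c) ɫ ŋ ʒ: profile 5-4-3 — obeys.
(d) j r dʒ: profile 6-5-2 — obeys.
(e) l x ʔ t: profile 5-3-1-1 — obeys.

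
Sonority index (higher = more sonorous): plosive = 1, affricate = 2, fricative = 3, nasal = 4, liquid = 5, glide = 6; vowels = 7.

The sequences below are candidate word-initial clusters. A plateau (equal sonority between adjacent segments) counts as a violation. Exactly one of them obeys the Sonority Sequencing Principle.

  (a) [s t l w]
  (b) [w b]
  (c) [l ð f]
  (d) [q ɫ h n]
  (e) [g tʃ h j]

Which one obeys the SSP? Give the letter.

e

(a) [s t l w]: profile 3-1-5-6 — violates.
(b) [w b]: profile 6-1 — violates.
(c) [l ð f]: profile 5-3-3 — violates.
(d) [q ɫ h n]: profile 1-5-3-4 — violates.
(e) [g tʃ h j]: profile 1-2-3-6 — obeys.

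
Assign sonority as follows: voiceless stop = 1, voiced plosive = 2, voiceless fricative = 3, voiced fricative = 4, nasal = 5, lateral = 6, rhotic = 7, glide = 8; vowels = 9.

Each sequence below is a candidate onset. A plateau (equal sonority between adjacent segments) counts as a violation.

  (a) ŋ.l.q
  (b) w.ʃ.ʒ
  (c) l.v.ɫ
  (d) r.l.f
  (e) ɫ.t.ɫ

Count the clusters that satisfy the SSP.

(a) sonority 5-6-1: ill-formed.
(b) sonority 8-3-4: ill-formed.
(c) sonority 6-4-6: ill-formed.
(d) sonority 7-6-3: ill-formed.
(e) sonority 6-1-6: ill-formed.

0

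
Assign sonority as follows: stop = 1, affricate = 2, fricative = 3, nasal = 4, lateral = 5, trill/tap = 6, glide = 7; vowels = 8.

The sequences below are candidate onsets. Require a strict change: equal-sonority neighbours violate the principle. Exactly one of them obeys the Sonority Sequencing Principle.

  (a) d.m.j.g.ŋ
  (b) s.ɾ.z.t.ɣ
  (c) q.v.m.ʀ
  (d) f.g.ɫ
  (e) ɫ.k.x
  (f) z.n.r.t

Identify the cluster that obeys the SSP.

c

(a) d.m.j.g.ŋ: profile 1-4-7-1-4 — violates.
(b) s.ɾ.z.t.ɣ: profile 3-6-3-1-3 — violates.
(c) q.v.m.ʀ: profile 1-3-4-6 — obeys.
(d) f.g.ɫ: profile 3-1-5 — violates.
(e) ɫ.k.x: profile 5-1-3 — violates.
(f) z.n.r.t: profile 3-4-6-1 — violates.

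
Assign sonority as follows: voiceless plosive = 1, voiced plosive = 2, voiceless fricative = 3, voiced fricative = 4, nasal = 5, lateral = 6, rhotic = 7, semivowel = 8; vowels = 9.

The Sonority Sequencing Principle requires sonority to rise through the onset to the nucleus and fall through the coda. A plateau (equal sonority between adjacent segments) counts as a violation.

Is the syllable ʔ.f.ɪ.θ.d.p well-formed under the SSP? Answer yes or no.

Onset: /ʔ/ is a voiceless plosive (sonority 1), /f/ is a voiceless fricative (sonority 3); then the nucleus /ɪ/ (sonority 9).
Onset profile 1-3-9 — rises to the nucleus.
Coda: /θ/ is a voiceless fricative (sonority 3), /d/ is a voiced plosive (sonority 2), /p/ is a voiceless plosive (sonority 1).
Coda profile 9-3-2-1 — falls from the nucleus.

yes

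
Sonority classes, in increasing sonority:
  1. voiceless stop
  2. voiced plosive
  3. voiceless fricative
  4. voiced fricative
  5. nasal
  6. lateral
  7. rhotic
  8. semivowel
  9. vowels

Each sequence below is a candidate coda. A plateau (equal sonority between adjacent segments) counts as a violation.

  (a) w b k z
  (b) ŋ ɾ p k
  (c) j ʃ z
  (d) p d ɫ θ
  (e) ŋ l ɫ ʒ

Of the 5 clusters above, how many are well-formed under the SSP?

0

(a) sonority 8-2-1-4: ill-formed.
(b) sonority 5-7-1-1: ill-formed.
(c) sonority 8-3-4: ill-formed.
(d) sonority 1-2-6-3: ill-formed.
(e) sonority 5-6-6-4: ill-formed.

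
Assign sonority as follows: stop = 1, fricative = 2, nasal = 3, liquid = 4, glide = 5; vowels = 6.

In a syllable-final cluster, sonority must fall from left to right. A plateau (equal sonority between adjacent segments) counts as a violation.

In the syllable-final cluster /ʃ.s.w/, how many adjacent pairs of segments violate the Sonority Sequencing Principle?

2

/ʃ/: fricative = 2.
/s/: fricative = 2.
/w/: glide = 5.
/ʃ/→/s/: 2→2 (plateau) — violation.
/s/→/w/: 2→5 (does not fall) — violation.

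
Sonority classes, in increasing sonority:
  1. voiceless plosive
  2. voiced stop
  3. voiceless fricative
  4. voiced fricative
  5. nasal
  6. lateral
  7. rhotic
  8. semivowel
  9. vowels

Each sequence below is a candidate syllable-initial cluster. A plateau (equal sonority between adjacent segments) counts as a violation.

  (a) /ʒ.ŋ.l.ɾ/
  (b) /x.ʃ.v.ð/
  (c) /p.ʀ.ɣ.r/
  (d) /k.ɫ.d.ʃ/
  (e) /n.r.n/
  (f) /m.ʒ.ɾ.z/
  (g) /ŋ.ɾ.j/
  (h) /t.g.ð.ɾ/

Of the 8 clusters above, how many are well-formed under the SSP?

(a) /ʒ.ŋ.l.ɾ/: profile 4-5-6-7 — obeys.
(b) /x.ʃ.v.ð/: profile 3-3-4-4 — violates.
(c) /p.ʀ.ɣ.r/: profile 1-7-4-7 — violates.
(d) /k.ɫ.d.ʃ/: profile 1-6-2-3 — violates.
(e) /n.r.n/: profile 5-7-5 — violates.
(f) /m.ʒ.ɾ.z/: profile 5-4-7-4 — violates.
(g) /ŋ.ɾ.j/: profile 5-7-8 — obeys.
(h) /t.g.ð.ɾ/: profile 1-2-4-7 — obeys.

3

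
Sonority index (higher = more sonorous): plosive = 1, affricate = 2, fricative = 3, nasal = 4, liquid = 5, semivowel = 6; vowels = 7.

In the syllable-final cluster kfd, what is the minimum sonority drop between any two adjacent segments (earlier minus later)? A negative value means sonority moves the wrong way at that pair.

-2

/k/ is a plosive (sonority 1).
/f/ is a fricative (sonority 3).
/d/ is a plosive (sonority 1).
/k/→/f/: change -2.
/f/→/d/: change +2.
Minimum = -2.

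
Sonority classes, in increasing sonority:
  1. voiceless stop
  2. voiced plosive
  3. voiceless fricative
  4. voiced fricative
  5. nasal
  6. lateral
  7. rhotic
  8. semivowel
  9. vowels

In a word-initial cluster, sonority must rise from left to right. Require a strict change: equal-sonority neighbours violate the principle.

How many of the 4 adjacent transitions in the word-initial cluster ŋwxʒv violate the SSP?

/ŋ/ — nasal, sonority 5.
/w/ — semivowel, sonority 8.
/x/ — voiceless fricative, sonority 3.
/ʒ/ — voiced fricative, sonority 4.
/v/ — voiced fricative, sonority 4.
/ŋ/→/w/: 5→8 (rises) — ok.
/w/→/x/: 8→3 (does not rise) — violation.
/x/→/ʒ/: 3→4 (rises) — ok.
/ʒ/→/v/: 4→4 (plateau) — violation.

2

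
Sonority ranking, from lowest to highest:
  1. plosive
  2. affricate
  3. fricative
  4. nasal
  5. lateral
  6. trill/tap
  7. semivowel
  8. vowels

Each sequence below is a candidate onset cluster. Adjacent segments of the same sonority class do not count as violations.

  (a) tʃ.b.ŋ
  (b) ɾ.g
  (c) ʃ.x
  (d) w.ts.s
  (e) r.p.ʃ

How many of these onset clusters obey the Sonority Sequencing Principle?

(a) sonority 2-1-4: ill-formed.
(b) sonority 6-1: ill-formed.
(c) sonority 3-3: well-formed.
(d) sonority 7-2-3: ill-formed.
(e) sonority 6-1-3: ill-formed.

1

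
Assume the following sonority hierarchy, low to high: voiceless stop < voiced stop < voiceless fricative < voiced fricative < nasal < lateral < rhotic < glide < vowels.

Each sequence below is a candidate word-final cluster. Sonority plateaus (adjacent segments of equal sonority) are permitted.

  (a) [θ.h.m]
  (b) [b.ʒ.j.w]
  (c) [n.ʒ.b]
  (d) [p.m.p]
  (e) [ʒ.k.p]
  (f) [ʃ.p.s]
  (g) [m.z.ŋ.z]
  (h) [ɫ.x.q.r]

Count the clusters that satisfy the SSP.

2

(a) [θ.h.m]: profile 3-3-5 — violates.
(b) [b.ʒ.j.w]: profile 2-4-8-8 — violates.
(c) [n.ʒ.b]: profile 5-4-2 — obeys.
(d) [p.m.p]: profile 1-5-1 — violates.
(e) [ʒ.k.p]: profile 4-1-1 — obeys.
(f) [ʃ.p.s]: profile 3-1-3 — violates.
(g) [m.z.ŋ.z]: profile 5-4-5-4 — violates.
(h) [ɫ.x.q.r]: profile 6-3-1-7 — violates.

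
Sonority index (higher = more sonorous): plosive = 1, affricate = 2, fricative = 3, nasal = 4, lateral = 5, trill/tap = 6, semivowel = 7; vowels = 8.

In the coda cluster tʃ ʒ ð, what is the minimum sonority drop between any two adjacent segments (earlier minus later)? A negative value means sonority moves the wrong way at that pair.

/tʃ/ — affricate, sonority 2.
/ʒ/ — fricative, sonority 3.
/ð/ — fricative, sonority 3.
/tʃ/→/ʒ/: change -1.
/ʒ/→/ð/: change +0.
Minimum = -1.

-1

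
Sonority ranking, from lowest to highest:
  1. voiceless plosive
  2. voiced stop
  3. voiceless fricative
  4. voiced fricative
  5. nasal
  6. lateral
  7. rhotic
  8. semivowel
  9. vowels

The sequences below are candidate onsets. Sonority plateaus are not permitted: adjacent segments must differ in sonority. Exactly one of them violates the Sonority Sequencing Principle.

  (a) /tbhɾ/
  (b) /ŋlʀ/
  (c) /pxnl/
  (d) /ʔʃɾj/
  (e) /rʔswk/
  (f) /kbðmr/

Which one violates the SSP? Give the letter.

(a) /tbhɾ/: profile 1-2-3-7 — obeys.
(b) /ŋlʀ/: profile 5-6-7 — obeys.
(c) /pxnl/: profile 1-3-5-6 — obeys.
(d) /ʔʃɾj/: profile 1-3-7-8 — obeys.
(e) /rʔswk/: profile 7-1-3-8-1 — violates.
(f) /kbðmr/: profile 1-2-4-5-7 — obeys.

e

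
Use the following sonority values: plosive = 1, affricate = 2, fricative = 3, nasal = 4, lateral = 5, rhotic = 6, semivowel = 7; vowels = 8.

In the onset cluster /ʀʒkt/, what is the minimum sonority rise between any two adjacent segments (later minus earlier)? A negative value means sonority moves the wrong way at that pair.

/ʀ/: rhotic = 6.
/ʒ/: fricative = 3.
/k/: plosive = 1.
/t/: plosive = 1.
/ʀ/→/ʒ/: change -3.
/ʒ/→/k/: change -2.
/k/→/t/: change +0.
Minimum = -3.

-3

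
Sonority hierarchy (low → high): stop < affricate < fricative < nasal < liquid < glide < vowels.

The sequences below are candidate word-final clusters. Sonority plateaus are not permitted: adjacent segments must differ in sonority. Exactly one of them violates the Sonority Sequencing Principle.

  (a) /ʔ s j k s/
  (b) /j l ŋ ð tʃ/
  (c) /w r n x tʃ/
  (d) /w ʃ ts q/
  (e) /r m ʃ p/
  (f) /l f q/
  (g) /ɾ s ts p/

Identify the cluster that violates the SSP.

a

(a) 1-3-6-1-3 → violates
(b) 6-5-4-3-2 → obeys
(c) 6-5-4-3-2 → obeys
(d) 6-3-2-1 → obeys
(e) 5-4-3-1 → obeys
(f) 5-3-1 → obeys
(g) 5-3-2-1 → obeys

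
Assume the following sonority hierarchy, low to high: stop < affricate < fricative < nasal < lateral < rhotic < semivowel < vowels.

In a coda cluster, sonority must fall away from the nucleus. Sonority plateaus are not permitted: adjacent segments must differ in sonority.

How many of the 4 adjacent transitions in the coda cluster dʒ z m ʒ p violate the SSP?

2

/dʒ/ — affricate, sonority 2.
/z/ — fricative, sonority 3.
/m/ — nasal, sonority 4.
/ʒ/ — fricative, sonority 3.
/p/ — stop, sonority 1.
/dʒ/→/z/: 2→3 (does not fall) — violation.
/z/→/m/: 3→4 (does not fall) — violation.
/m/→/ʒ/: 4→3 (falls) — ok.
/ʒ/→/p/: 3→1 (falls) — ok.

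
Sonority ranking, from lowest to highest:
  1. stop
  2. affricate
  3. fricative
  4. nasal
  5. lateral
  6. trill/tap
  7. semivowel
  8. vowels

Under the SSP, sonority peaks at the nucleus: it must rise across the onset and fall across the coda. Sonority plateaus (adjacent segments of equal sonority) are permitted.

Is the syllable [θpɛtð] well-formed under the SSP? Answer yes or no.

no

Onset: /θ/ is a fricative (sonority 3), /p/ is a stop (sonority 1); then the nucleus /ɛ/ (sonority 8).
Onset profile 3-1-8 — does not rise throughout.
Coda: /t/ is a stop (sonority 1), /ð/ is a fricative (sonority 3).
Coda profile 8-1-3 — does not fall throughout.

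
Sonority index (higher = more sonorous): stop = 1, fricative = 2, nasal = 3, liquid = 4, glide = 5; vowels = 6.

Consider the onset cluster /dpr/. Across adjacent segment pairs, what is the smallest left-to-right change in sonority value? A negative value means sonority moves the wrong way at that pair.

0

/d/ is a stop (sonority 1).
/p/ is a stop (sonority 1).
/r/ is a liquid (sonority 4).
/d/→/p/: change +0.
/p/→/r/: change +3.
Minimum = 0.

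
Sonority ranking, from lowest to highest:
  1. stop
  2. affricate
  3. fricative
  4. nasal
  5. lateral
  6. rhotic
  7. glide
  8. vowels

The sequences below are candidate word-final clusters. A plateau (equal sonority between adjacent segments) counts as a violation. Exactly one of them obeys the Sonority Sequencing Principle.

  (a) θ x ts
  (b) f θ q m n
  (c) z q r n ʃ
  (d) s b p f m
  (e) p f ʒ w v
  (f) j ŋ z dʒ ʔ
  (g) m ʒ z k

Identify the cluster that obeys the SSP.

f

(a) θ x ts: profile 3-3-2 — violates.
(b) f θ q m n: profile 3-3-1-4-4 — violates.
(c) z q r n ʃ: profile 3-1-6-4-3 — violates.
(d) s b p f m: profile 3-1-1-3-4 — violates.
(e) p f ʒ w v: profile 1-3-3-7-3 — violates.
(f) j ŋ z dʒ ʔ: profile 7-4-3-2-1 — obeys.
(g) m ʒ z k: profile 4-3-3-1 — violates.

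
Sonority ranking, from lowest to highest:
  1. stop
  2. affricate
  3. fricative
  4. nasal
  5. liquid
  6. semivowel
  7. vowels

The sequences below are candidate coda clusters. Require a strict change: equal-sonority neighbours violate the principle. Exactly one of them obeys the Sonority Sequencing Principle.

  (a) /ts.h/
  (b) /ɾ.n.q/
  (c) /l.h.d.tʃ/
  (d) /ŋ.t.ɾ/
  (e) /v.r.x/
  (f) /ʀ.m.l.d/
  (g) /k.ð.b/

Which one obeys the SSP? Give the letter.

b

(a) sonority 2-3: ill-formed.
(b) sonority 5-4-1: well-formed.
(c) sonority 5-3-1-2: ill-formed.
(d) sonority 4-1-5: ill-formed.
(e) sonority 3-5-3: ill-formed.
(f) sonority 5-4-5-1: ill-formed.
(g) sonority 1-3-1: ill-formed.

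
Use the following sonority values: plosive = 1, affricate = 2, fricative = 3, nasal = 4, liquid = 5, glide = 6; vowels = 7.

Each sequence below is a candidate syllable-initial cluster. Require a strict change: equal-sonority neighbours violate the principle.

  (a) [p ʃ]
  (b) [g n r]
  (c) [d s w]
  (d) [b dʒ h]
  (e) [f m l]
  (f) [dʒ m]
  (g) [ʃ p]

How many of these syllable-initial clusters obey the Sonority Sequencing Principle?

6

(a) 1-3 → obeys
(b) 1-4-5 → obeys
(c) 1-3-6 → obeys
(d) 1-2-3 → obeys
(e) 3-4-5 → obeys
(f) 2-4 → obeys
(g) 3-1 → violates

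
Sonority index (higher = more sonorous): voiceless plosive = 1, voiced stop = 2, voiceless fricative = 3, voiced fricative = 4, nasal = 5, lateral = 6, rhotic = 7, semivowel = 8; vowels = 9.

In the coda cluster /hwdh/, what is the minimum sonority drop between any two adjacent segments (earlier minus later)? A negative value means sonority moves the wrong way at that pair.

-5

/h/ — voiceless fricative, sonority 3.
/w/ — semivowel, sonority 8.
/d/ — voiced stop, sonority 2.
/h/ — voiceless fricative, sonority 3.
/h/→/w/: change -5.
/w/→/d/: change +6.
/d/→/h/: change -1.
Minimum = -5.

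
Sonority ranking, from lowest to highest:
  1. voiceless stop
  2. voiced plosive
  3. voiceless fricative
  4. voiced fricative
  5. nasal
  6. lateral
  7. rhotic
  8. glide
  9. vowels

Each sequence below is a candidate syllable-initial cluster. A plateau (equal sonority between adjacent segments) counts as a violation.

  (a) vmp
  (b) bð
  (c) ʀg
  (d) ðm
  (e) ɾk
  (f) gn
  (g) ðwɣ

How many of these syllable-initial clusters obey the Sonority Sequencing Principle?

3

(a) vmp: profile 4-5-1 — violates.
(b) bð: profile 2-4 — obeys.
(c) ʀg: profile 7-2 — violates.
(d) ðm: profile 4-5 — obeys.
(e) ɾk: profile 7-1 — violates.
(f) gn: profile 2-5 — obeys.
(g) ðwɣ: profile 4-8-4 — violates.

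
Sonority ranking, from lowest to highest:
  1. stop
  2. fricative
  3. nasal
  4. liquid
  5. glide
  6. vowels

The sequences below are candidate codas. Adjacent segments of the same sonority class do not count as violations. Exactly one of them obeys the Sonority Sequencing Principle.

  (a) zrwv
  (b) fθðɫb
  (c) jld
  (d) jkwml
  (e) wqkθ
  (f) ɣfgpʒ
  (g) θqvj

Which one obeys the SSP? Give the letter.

c

(a) zrwv: profile 2-4-5-2 — violates.
(b) fθðɫb: profile 2-2-2-4-1 — violates.
(c) jld: profile 5-4-1 — obeys.
(d) jkwml: profile 5-1-5-3-4 — violates.
(e) wqkθ: profile 5-1-1-2 — violates.
(f) ɣfgpʒ: profile 2-2-1-1-2 — violates.
(g) θqvj: profile 2-1-2-5 — violates.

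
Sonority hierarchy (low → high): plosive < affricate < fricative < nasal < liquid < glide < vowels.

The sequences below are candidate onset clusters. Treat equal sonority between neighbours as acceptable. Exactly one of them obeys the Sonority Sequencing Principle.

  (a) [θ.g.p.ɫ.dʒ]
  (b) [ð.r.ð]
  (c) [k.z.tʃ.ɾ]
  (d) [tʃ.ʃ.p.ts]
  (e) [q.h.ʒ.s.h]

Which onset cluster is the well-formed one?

e

(a) [θ.g.p.ɫ.dʒ]: profile 3-1-1-5-2 — violates.
(b) [ð.r.ð]: profile 3-5-3 — violates.
(c) [k.z.tʃ.ɾ]: profile 1-3-2-5 — violates.
(d) [tʃ.ʃ.p.ts]: profile 2-3-1-2 — violates.
(e) [q.h.ʒ.s.h]: profile 1-3-3-3-3 — obeys.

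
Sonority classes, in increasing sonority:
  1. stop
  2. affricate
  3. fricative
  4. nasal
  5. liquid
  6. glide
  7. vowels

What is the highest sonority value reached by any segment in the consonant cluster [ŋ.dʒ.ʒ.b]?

/ŋ/ is a nasal (sonority 4).
/dʒ/ is an affricate (sonority 2).
/ʒ/ is a fricative (sonority 3).
/b/ is a stop (sonority 1).
The maximum is 4.

4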